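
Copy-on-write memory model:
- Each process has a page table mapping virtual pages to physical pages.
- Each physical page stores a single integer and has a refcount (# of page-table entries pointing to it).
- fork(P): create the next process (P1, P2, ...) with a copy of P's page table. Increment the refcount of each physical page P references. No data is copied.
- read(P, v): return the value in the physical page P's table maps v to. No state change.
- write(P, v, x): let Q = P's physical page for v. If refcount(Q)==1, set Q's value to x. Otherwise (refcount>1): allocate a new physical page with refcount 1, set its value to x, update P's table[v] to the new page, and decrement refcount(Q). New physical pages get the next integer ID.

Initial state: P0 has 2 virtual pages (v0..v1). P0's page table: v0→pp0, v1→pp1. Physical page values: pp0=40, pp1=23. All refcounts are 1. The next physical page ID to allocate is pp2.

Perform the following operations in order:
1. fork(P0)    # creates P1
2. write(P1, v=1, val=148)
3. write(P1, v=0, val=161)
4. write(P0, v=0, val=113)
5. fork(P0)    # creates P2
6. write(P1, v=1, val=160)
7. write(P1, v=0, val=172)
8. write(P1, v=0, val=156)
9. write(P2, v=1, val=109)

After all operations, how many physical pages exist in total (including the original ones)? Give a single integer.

Answer: 5

Derivation:
Op 1: fork(P0) -> P1. 2 ppages; refcounts: pp0:2 pp1:2
Op 2: write(P1, v1, 148). refcount(pp1)=2>1 -> COPY to pp2. 3 ppages; refcounts: pp0:2 pp1:1 pp2:1
Op 3: write(P1, v0, 161). refcount(pp0)=2>1 -> COPY to pp3. 4 ppages; refcounts: pp0:1 pp1:1 pp2:1 pp3:1
Op 4: write(P0, v0, 113). refcount(pp0)=1 -> write in place. 4 ppages; refcounts: pp0:1 pp1:1 pp2:1 pp3:1
Op 5: fork(P0) -> P2. 4 ppages; refcounts: pp0:2 pp1:2 pp2:1 pp3:1
Op 6: write(P1, v1, 160). refcount(pp2)=1 -> write in place. 4 ppages; refcounts: pp0:2 pp1:2 pp2:1 pp3:1
Op 7: write(P1, v0, 172). refcount(pp3)=1 -> write in place. 4 ppages; refcounts: pp0:2 pp1:2 pp2:1 pp3:1
Op 8: write(P1, v0, 156). refcount(pp3)=1 -> write in place. 4 ppages; refcounts: pp0:2 pp1:2 pp2:1 pp3:1
Op 9: write(P2, v1, 109). refcount(pp1)=2>1 -> COPY to pp4. 5 ppages; refcounts: pp0:2 pp1:1 pp2:1 pp3:1 pp4:1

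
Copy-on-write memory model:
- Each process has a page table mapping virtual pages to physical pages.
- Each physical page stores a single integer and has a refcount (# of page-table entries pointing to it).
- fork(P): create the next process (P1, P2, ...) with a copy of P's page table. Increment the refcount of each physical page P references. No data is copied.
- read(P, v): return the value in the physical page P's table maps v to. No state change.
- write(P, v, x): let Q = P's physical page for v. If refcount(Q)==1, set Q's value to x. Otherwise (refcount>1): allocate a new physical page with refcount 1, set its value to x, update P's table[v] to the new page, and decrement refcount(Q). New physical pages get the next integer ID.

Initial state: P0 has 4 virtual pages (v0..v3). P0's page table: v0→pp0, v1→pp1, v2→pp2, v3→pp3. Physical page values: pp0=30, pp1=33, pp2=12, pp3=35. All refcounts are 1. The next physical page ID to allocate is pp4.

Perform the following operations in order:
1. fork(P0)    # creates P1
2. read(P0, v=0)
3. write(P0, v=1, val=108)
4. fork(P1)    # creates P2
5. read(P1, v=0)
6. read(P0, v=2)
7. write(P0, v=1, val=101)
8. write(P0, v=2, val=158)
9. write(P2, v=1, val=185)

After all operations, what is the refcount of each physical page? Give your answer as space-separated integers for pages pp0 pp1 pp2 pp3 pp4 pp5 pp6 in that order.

Answer: 3 1 2 3 1 1 1

Derivation:
Op 1: fork(P0) -> P1. 4 ppages; refcounts: pp0:2 pp1:2 pp2:2 pp3:2
Op 2: read(P0, v0) -> 30. No state change.
Op 3: write(P0, v1, 108). refcount(pp1)=2>1 -> COPY to pp4. 5 ppages; refcounts: pp0:2 pp1:1 pp2:2 pp3:2 pp4:1
Op 4: fork(P1) -> P2. 5 ppages; refcounts: pp0:3 pp1:2 pp2:3 pp3:3 pp4:1
Op 5: read(P1, v0) -> 30. No state change.
Op 6: read(P0, v2) -> 12. No state change.
Op 7: write(P0, v1, 101). refcount(pp4)=1 -> write in place. 5 ppages; refcounts: pp0:3 pp1:2 pp2:3 pp3:3 pp4:1
Op 8: write(P0, v2, 158). refcount(pp2)=3>1 -> COPY to pp5. 6 ppages; refcounts: pp0:3 pp1:2 pp2:2 pp3:3 pp4:1 pp5:1
Op 9: write(P2, v1, 185). refcount(pp1)=2>1 -> COPY to pp6. 7 ppages; refcounts: pp0:3 pp1:1 pp2:2 pp3:3 pp4:1 pp5:1 pp6:1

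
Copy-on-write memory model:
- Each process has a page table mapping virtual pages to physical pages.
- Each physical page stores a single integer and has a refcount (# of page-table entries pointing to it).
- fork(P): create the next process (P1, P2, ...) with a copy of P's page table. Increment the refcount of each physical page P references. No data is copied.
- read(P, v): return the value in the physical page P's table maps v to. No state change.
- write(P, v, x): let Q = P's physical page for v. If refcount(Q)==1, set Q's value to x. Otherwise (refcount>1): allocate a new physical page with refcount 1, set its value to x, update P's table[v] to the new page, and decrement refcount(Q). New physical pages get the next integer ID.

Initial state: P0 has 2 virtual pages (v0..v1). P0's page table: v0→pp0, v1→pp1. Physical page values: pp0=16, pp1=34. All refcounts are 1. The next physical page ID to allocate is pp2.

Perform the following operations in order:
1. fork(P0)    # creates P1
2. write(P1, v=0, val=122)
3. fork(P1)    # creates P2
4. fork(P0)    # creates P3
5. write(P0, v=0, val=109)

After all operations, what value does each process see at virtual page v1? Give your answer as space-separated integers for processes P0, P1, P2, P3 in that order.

Answer: 34 34 34 34

Derivation:
Op 1: fork(P0) -> P1. 2 ppages; refcounts: pp0:2 pp1:2
Op 2: write(P1, v0, 122). refcount(pp0)=2>1 -> COPY to pp2. 3 ppages; refcounts: pp0:1 pp1:2 pp2:1
Op 3: fork(P1) -> P2. 3 ppages; refcounts: pp0:1 pp1:3 pp2:2
Op 4: fork(P0) -> P3. 3 ppages; refcounts: pp0:2 pp1:4 pp2:2
Op 5: write(P0, v0, 109). refcount(pp0)=2>1 -> COPY to pp3. 4 ppages; refcounts: pp0:1 pp1:4 pp2:2 pp3:1
P0: v1 -> pp1 = 34
P1: v1 -> pp1 = 34
P2: v1 -> pp1 = 34
P3: v1 -> pp1 = 34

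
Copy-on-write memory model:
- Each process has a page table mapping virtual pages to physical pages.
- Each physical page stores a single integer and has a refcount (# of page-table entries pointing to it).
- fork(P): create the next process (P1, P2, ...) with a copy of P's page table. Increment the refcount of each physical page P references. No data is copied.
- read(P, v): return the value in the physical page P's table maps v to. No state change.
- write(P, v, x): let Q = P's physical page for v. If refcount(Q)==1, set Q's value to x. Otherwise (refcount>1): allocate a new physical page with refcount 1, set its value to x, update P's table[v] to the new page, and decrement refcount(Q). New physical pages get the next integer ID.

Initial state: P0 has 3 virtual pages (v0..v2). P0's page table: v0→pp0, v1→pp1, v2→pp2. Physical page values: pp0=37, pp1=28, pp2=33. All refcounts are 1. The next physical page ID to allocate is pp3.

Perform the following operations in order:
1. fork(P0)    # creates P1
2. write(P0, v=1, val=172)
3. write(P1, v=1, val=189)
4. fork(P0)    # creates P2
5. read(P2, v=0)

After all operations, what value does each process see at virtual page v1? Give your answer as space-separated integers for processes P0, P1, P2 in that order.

Op 1: fork(P0) -> P1. 3 ppages; refcounts: pp0:2 pp1:2 pp2:2
Op 2: write(P0, v1, 172). refcount(pp1)=2>1 -> COPY to pp3. 4 ppages; refcounts: pp0:2 pp1:1 pp2:2 pp3:1
Op 3: write(P1, v1, 189). refcount(pp1)=1 -> write in place. 4 ppages; refcounts: pp0:2 pp1:1 pp2:2 pp3:1
Op 4: fork(P0) -> P2. 4 ppages; refcounts: pp0:3 pp1:1 pp2:3 pp3:2
Op 5: read(P2, v0) -> 37. No state change.
P0: v1 -> pp3 = 172
P1: v1 -> pp1 = 189
P2: v1 -> pp3 = 172

Answer: 172 189 172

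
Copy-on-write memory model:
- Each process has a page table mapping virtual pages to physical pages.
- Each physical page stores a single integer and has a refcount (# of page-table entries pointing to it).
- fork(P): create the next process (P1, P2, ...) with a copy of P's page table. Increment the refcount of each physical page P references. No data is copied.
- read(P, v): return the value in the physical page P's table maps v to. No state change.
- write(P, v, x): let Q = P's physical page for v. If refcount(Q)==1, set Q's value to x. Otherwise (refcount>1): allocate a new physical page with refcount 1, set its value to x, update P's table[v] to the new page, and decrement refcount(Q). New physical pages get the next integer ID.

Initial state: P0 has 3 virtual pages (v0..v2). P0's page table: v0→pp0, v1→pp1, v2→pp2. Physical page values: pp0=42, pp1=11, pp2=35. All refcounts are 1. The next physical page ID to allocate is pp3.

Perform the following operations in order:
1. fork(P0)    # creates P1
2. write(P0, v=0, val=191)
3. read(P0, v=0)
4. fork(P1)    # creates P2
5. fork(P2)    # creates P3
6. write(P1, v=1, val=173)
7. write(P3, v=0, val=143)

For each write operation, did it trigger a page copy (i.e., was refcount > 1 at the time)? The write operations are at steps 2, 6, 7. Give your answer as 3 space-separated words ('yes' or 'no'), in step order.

Op 1: fork(P0) -> P1. 3 ppages; refcounts: pp0:2 pp1:2 pp2:2
Op 2: write(P0, v0, 191). refcount(pp0)=2>1 -> COPY to pp3. 4 ppages; refcounts: pp0:1 pp1:2 pp2:2 pp3:1
Op 3: read(P0, v0) -> 191. No state change.
Op 4: fork(P1) -> P2. 4 ppages; refcounts: pp0:2 pp1:3 pp2:3 pp3:1
Op 5: fork(P2) -> P3. 4 ppages; refcounts: pp0:3 pp1:4 pp2:4 pp3:1
Op 6: write(P1, v1, 173). refcount(pp1)=4>1 -> COPY to pp4. 5 ppages; refcounts: pp0:3 pp1:3 pp2:4 pp3:1 pp4:1
Op 7: write(P3, v0, 143). refcount(pp0)=3>1 -> COPY to pp5. 6 ppages; refcounts: pp0:2 pp1:3 pp2:4 pp3:1 pp4:1 pp5:1

yes yes yes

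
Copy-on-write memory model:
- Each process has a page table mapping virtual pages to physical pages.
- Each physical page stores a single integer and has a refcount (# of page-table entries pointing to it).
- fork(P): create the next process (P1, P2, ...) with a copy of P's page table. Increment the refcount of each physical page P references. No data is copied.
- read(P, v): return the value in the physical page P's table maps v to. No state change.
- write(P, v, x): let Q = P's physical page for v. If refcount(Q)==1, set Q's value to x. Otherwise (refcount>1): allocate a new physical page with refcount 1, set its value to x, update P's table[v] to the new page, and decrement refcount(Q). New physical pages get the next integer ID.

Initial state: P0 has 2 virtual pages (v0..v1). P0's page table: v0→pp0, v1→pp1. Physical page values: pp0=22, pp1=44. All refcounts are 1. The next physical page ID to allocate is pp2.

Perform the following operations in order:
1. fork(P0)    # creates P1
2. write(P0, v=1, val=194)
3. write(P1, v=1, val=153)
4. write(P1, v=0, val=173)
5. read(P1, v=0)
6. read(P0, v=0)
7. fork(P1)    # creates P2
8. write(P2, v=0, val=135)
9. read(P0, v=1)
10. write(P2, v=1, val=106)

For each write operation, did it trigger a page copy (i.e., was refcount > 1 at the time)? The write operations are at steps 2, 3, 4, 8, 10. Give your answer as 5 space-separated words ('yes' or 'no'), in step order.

Op 1: fork(P0) -> P1. 2 ppages; refcounts: pp0:2 pp1:2
Op 2: write(P0, v1, 194). refcount(pp1)=2>1 -> COPY to pp2. 3 ppages; refcounts: pp0:2 pp1:1 pp2:1
Op 3: write(P1, v1, 153). refcount(pp1)=1 -> write in place. 3 ppages; refcounts: pp0:2 pp1:1 pp2:1
Op 4: write(P1, v0, 173). refcount(pp0)=2>1 -> COPY to pp3. 4 ppages; refcounts: pp0:1 pp1:1 pp2:1 pp3:1
Op 5: read(P1, v0) -> 173. No state change.
Op 6: read(P0, v0) -> 22. No state change.
Op 7: fork(P1) -> P2. 4 ppages; refcounts: pp0:1 pp1:2 pp2:1 pp3:2
Op 8: write(P2, v0, 135). refcount(pp3)=2>1 -> COPY to pp4. 5 ppages; refcounts: pp0:1 pp1:2 pp2:1 pp3:1 pp4:1
Op 9: read(P0, v1) -> 194. No state change.
Op 10: write(P2, v1, 106). refcount(pp1)=2>1 -> COPY to pp5. 6 ppages; refcounts: pp0:1 pp1:1 pp2:1 pp3:1 pp4:1 pp5:1

yes no yes yes yes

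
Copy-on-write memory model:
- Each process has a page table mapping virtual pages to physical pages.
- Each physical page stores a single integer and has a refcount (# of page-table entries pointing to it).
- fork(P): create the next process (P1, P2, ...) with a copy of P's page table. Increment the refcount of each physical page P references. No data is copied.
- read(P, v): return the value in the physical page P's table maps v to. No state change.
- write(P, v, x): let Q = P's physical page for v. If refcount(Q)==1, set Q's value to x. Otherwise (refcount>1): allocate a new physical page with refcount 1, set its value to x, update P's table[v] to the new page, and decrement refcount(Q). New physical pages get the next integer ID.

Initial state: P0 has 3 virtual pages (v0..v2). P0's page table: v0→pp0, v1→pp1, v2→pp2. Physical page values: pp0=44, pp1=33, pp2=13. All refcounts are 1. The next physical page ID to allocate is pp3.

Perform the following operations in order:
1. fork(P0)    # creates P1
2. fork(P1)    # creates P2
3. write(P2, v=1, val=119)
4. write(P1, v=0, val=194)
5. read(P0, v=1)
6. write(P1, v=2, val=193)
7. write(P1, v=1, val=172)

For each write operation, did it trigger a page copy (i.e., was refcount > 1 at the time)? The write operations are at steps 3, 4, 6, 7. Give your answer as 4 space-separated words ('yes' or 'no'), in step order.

Op 1: fork(P0) -> P1. 3 ppages; refcounts: pp0:2 pp1:2 pp2:2
Op 2: fork(P1) -> P2. 3 ppages; refcounts: pp0:3 pp1:3 pp2:3
Op 3: write(P2, v1, 119). refcount(pp1)=3>1 -> COPY to pp3. 4 ppages; refcounts: pp0:3 pp1:2 pp2:3 pp3:1
Op 4: write(P1, v0, 194). refcount(pp0)=3>1 -> COPY to pp4. 5 ppages; refcounts: pp0:2 pp1:2 pp2:3 pp3:1 pp4:1
Op 5: read(P0, v1) -> 33. No state change.
Op 6: write(P1, v2, 193). refcount(pp2)=3>1 -> COPY to pp5. 6 ppages; refcounts: pp0:2 pp1:2 pp2:2 pp3:1 pp4:1 pp5:1
Op 7: write(P1, v1, 172). refcount(pp1)=2>1 -> COPY to pp6. 7 ppages; refcounts: pp0:2 pp1:1 pp2:2 pp3:1 pp4:1 pp5:1 pp6:1

yes yes yes yes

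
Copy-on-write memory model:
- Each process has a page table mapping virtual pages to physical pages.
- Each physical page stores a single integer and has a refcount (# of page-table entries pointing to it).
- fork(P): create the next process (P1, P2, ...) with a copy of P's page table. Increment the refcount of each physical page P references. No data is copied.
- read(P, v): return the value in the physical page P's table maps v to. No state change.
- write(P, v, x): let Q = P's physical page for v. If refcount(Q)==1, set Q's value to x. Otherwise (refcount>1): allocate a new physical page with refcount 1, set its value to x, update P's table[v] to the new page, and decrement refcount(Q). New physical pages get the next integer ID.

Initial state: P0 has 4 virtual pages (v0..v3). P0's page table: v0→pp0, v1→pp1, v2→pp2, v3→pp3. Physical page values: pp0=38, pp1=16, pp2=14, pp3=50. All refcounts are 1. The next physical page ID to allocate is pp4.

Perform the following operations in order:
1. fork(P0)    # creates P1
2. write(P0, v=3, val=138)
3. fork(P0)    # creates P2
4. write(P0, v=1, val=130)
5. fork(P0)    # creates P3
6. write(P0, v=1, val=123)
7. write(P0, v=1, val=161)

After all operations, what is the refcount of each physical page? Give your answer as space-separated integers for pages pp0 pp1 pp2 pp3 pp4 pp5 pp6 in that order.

Answer: 4 2 4 1 3 1 1

Derivation:
Op 1: fork(P0) -> P1. 4 ppages; refcounts: pp0:2 pp1:2 pp2:2 pp3:2
Op 2: write(P0, v3, 138). refcount(pp3)=2>1 -> COPY to pp4. 5 ppages; refcounts: pp0:2 pp1:2 pp2:2 pp3:1 pp4:1
Op 3: fork(P0) -> P2. 5 ppages; refcounts: pp0:3 pp1:3 pp2:3 pp3:1 pp4:2
Op 4: write(P0, v1, 130). refcount(pp1)=3>1 -> COPY to pp5. 6 ppages; refcounts: pp0:3 pp1:2 pp2:3 pp3:1 pp4:2 pp5:1
Op 5: fork(P0) -> P3. 6 ppages; refcounts: pp0:4 pp1:2 pp2:4 pp3:1 pp4:3 pp5:2
Op 6: write(P0, v1, 123). refcount(pp5)=2>1 -> COPY to pp6. 7 ppages; refcounts: pp0:4 pp1:2 pp2:4 pp3:1 pp4:3 pp5:1 pp6:1
Op 7: write(P0, v1, 161). refcount(pp6)=1 -> write in place. 7 ppages; refcounts: pp0:4 pp1:2 pp2:4 pp3:1 pp4:3 pp5:1 pp6:1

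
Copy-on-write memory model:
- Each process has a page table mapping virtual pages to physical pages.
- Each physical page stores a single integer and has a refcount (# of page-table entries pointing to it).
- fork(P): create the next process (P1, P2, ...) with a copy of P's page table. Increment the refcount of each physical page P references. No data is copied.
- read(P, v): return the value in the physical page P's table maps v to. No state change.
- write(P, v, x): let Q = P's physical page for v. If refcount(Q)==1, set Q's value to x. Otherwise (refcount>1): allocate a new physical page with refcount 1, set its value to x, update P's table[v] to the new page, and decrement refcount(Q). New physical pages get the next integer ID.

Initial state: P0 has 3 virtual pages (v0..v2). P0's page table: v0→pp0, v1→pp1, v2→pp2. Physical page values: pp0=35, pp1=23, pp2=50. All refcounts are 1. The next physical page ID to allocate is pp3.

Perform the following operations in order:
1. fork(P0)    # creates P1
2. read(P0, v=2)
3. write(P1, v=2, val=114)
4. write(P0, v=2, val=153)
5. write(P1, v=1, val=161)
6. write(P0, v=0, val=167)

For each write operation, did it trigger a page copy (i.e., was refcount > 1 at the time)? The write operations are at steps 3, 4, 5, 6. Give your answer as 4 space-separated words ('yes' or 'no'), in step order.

Op 1: fork(P0) -> P1. 3 ppages; refcounts: pp0:2 pp1:2 pp2:2
Op 2: read(P0, v2) -> 50. No state change.
Op 3: write(P1, v2, 114). refcount(pp2)=2>1 -> COPY to pp3. 4 ppages; refcounts: pp0:2 pp1:2 pp2:1 pp3:1
Op 4: write(P0, v2, 153). refcount(pp2)=1 -> write in place. 4 ppages; refcounts: pp0:2 pp1:2 pp2:1 pp3:1
Op 5: write(P1, v1, 161). refcount(pp1)=2>1 -> COPY to pp4. 5 ppages; refcounts: pp0:2 pp1:1 pp2:1 pp3:1 pp4:1
Op 6: write(P0, v0, 167). refcount(pp0)=2>1 -> COPY to pp5. 6 ppages; refcounts: pp0:1 pp1:1 pp2:1 pp3:1 pp4:1 pp5:1

yes no yes yes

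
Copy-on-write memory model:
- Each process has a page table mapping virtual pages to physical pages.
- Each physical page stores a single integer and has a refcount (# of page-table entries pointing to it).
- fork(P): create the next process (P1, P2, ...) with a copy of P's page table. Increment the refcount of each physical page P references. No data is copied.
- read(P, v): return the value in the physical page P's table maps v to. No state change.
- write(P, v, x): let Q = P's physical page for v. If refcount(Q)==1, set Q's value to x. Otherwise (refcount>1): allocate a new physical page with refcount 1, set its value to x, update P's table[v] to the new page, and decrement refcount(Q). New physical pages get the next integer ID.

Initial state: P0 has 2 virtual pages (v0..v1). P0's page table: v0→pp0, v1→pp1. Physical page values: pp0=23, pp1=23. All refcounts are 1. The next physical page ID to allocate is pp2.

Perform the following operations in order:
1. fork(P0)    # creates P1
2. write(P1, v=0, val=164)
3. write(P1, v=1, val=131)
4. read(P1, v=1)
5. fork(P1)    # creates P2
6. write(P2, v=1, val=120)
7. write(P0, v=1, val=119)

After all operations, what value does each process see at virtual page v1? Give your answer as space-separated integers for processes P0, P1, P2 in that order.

Op 1: fork(P0) -> P1. 2 ppages; refcounts: pp0:2 pp1:2
Op 2: write(P1, v0, 164). refcount(pp0)=2>1 -> COPY to pp2. 3 ppages; refcounts: pp0:1 pp1:2 pp2:1
Op 3: write(P1, v1, 131). refcount(pp1)=2>1 -> COPY to pp3. 4 ppages; refcounts: pp0:1 pp1:1 pp2:1 pp3:1
Op 4: read(P1, v1) -> 131. No state change.
Op 5: fork(P1) -> P2. 4 ppages; refcounts: pp0:1 pp1:1 pp2:2 pp3:2
Op 6: write(P2, v1, 120). refcount(pp3)=2>1 -> COPY to pp4. 5 ppages; refcounts: pp0:1 pp1:1 pp2:2 pp3:1 pp4:1
Op 7: write(P0, v1, 119). refcount(pp1)=1 -> write in place. 5 ppages; refcounts: pp0:1 pp1:1 pp2:2 pp3:1 pp4:1
P0: v1 -> pp1 = 119
P1: v1 -> pp3 = 131
P2: v1 -> pp4 = 120

Answer: 119 131 120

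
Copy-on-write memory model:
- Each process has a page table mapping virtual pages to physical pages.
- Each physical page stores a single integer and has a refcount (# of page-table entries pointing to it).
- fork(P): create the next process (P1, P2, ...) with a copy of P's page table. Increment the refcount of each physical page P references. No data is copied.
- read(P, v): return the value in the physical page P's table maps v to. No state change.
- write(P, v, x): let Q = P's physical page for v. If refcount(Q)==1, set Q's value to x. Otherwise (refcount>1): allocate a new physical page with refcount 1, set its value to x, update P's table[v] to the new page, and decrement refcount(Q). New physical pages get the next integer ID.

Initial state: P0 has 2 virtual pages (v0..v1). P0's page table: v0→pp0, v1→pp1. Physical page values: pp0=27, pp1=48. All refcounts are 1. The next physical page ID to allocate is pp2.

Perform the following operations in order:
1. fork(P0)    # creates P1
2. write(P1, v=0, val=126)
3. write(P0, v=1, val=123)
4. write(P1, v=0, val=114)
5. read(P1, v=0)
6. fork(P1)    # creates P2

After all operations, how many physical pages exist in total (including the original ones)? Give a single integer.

Answer: 4

Derivation:
Op 1: fork(P0) -> P1. 2 ppages; refcounts: pp0:2 pp1:2
Op 2: write(P1, v0, 126). refcount(pp0)=2>1 -> COPY to pp2. 3 ppages; refcounts: pp0:1 pp1:2 pp2:1
Op 3: write(P0, v1, 123). refcount(pp1)=2>1 -> COPY to pp3. 4 ppages; refcounts: pp0:1 pp1:1 pp2:1 pp3:1
Op 4: write(P1, v0, 114). refcount(pp2)=1 -> write in place. 4 ppages; refcounts: pp0:1 pp1:1 pp2:1 pp3:1
Op 5: read(P1, v0) -> 114. No state change.
Op 6: fork(P1) -> P2. 4 ppages; refcounts: pp0:1 pp1:2 pp2:2 pp3:1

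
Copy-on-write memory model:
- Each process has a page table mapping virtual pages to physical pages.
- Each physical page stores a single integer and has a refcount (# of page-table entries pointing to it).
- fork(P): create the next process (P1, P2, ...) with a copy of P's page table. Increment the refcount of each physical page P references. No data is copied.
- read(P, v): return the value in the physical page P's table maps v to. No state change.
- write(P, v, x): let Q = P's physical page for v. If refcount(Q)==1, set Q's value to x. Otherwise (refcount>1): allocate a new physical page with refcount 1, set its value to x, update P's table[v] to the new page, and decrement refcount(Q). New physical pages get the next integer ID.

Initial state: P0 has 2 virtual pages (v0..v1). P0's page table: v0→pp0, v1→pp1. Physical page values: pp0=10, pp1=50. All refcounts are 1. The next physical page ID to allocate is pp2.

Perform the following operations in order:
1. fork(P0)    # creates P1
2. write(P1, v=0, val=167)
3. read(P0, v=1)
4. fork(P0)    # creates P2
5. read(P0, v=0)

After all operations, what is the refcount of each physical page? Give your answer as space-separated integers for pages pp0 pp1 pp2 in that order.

Op 1: fork(P0) -> P1. 2 ppages; refcounts: pp0:2 pp1:2
Op 2: write(P1, v0, 167). refcount(pp0)=2>1 -> COPY to pp2. 3 ppages; refcounts: pp0:1 pp1:2 pp2:1
Op 3: read(P0, v1) -> 50. No state change.
Op 4: fork(P0) -> P2. 3 ppages; refcounts: pp0:2 pp1:3 pp2:1
Op 5: read(P0, v0) -> 10. No state change.

Answer: 2 3 1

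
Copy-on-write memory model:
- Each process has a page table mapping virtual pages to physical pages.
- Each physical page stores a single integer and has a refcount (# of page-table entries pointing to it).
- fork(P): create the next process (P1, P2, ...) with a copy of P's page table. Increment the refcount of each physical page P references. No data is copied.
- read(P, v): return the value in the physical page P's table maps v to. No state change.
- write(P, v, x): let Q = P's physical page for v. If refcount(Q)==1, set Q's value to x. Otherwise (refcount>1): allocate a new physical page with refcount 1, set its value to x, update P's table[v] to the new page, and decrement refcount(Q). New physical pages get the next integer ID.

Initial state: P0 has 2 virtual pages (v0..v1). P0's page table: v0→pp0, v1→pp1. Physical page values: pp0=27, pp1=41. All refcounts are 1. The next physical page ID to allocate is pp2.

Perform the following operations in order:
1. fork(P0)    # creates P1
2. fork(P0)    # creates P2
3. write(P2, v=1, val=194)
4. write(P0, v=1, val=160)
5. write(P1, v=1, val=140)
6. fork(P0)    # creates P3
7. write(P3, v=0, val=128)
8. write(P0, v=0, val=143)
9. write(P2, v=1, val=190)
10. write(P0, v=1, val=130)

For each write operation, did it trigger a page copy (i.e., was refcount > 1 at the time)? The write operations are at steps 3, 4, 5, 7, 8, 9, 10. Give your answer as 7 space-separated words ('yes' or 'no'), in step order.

Op 1: fork(P0) -> P1. 2 ppages; refcounts: pp0:2 pp1:2
Op 2: fork(P0) -> P2. 2 ppages; refcounts: pp0:3 pp1:3
Op 3: write(P2, v1, 194). refcount(pp1)=3>1 -> COPY to pp2. 3 ppages; refcounts: pp0:3 pp1:2 pp2:1
Op 4: write(P0, v1, 160). refcount(pp1)=2>1 -> COPY to pp3. 4 ppages; refcounts: pp0:3 pp1:1 pp2:1 pp3:1
Op 5: write(P1, v1, 140). refcount(pp1)=1 -> write in place. 4 ppages; refcounts: pp0:3 pp1:1 pp2:1 pp3:1
Op 6: fork(P0) -> P3. 4 ppages; refcounts: pp0:4 pp1:1 pp2:1 pp3:2
Op 7: write(P3, v0, 128). refcount(pp0)=4>1 -> COPY to pp4. 5 ppages; refcounts: pp0:3 pp1:1 pp2:1 pp3:2 pp4:1
Op 8: write(P0, v0, 143). refcount(pp0)=3>1 -> COPY to pp5. 6 ppages; refcounts: pp0:2 pp1:1 pp2:1 pp3:2 pp4:1 pp5:1
Op 9: write(P2, v1, 190). refcount(pp2)=1 -> write in place. 6 ppages; refcounts: pp0:2 pp1:1 pp2:1 pp3:2 pp4:1 pp5:1
Op 10: write(P0, v1, 130). refcount(pp3)=2>1 -> COPY to pp6. 7 ppages; refcounts: pp0:2 pp1:1 pp2:1 pp3:1 pp4:1 pp5:1 pp6:1

yes yes no yes yes no yes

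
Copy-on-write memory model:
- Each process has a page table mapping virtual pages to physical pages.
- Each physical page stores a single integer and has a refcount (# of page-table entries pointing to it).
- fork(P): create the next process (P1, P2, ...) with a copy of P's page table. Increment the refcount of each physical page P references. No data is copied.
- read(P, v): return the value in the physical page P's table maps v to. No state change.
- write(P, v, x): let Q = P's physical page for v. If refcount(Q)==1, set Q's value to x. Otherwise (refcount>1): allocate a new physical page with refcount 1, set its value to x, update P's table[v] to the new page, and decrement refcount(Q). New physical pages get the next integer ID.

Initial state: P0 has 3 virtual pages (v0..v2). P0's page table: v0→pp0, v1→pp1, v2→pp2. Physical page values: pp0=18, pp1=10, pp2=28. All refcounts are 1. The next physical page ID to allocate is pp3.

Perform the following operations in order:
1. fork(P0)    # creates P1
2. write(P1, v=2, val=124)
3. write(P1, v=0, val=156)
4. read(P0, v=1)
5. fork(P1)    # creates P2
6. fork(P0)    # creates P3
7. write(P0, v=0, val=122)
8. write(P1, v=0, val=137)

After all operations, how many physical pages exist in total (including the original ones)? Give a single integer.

Op 1: fork(P0) -> P1. 3 ppages; refcounts: pp0:2 pp1:2 pp2:2
Op 2: write(P1, v2, 124). refcount(pp2)=2>1 -> COPY to pp3. 4 ppages; refcounts: pp0:2 pp1:2 pp2:1 pp3:1
Op 3: write(P1, v0, 156). refcount(pp0)=2>1 -> COPY to pp4. 5 ppages; refcounts: pp0:1 pp1:2 pp2:1 pp3:1 pp4:1
Op 4: read(P0, v1) -> 10. No state change.
Op 5: fork(P1) -> P2. 5 ppages; refcounts: pp0:1 pp1:3 pp2:1 pp3:2 pp4:2
Op 6: fork(P0) -> P3. 5 ppages; refcounts: pp0:2 pp1:4 pp2:2 pp3:2 pp4:2
Op 7: write(P0, v0, 122). refcount(pp0)=2>1 -> COPY to pp5. 6 ppages; refcounts: pp0:1 pp1:4 pp2:2 pp3:2 pp4:2 pp5:1
Op 8: write(P1, v0, 137). refcount(pp4)=2>1 -> COPY to pp6. 7 ppages; refcounts: pp0:1 pp1:4 pp2:2 pp3:2 pp4:1 pp5:1 pp6:1

Answer: 7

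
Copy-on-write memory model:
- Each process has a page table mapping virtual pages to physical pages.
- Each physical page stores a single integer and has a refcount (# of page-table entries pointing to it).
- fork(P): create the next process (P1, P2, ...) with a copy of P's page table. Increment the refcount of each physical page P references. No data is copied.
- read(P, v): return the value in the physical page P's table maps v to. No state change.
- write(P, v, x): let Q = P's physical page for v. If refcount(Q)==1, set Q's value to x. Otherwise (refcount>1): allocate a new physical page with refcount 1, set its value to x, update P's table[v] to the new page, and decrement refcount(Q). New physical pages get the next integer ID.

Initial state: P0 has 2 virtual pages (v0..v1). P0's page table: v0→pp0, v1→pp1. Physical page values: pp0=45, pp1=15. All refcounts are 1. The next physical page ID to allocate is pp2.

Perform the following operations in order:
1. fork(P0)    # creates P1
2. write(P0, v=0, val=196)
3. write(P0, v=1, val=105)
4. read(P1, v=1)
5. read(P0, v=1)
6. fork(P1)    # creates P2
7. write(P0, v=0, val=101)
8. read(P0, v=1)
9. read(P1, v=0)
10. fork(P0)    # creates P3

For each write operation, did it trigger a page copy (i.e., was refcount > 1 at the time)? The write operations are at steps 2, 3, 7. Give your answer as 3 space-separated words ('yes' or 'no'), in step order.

Op 1: fork(P0) -> P1. 2 ppages; refcounts: pp0:2 pp1:2
Op 2: write(P0, v0, 196). refcount(pp0)=2>1 -> COPY to pp2. 3 ppages; refcounts: pp0:1 pp1:2 pp2:1
Op 3: write(P0, v1, 105). refcount(pp1)=2>1 -> COPY to pp3. 4 ppages; refcounts: pp0:1 pp1:1 pp2:1 pp3:1
Op 4: read(P1, v1) -> 15. No state change.
Op 5: read(P0, v1) -> 105. No state change.
Op 6: fork(P1) -> P2. 4 ppages; refcounts: pp0:2 pp1:2 pp2:1 pp3:1
Op 7: write(P0, v0, 101). refcount(pp2)=1 -> write in place. 4 ppages; refcounts: pp0:2 pp1:2 pp2:1 pp3:1
Op 8: read(P0, v1) -> 105. No state change.
Op 9: read(P1, v0) -> 45. No state change.
Op 10: fork(P0) -> P3. 4 ppages; refcounts: pp0:2 pp1:2 pp2:2 pp3:2

yes yes no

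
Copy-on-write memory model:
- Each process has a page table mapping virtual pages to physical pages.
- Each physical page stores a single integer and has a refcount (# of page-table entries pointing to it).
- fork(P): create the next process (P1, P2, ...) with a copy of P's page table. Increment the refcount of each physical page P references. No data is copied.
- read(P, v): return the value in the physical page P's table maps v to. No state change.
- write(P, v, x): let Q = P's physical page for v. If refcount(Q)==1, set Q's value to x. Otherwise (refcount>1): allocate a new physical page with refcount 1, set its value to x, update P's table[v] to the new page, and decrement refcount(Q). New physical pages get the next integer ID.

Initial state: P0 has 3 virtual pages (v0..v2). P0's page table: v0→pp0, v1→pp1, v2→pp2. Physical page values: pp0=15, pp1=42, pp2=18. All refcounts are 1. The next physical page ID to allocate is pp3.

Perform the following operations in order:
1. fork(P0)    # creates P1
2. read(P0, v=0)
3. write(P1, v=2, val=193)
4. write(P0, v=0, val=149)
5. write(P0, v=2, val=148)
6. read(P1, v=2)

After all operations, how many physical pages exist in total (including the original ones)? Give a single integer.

Op 1: fork(P0) -> P1. 3 ppages; refcounts: pp0:2 pp1:2 pp2:2
Op 2: read(P0, v0) -> 15. No state change.
Op 3: write(P1, v2, 193). refcount(pp2)=2>1 -> COPY to pp3. 4 ppages; refcounts: pp0:2 pp1:2 pp2:1 pp3:1
Op 4: write(P0, v0, 149). refcount(pp0)=2>1 -> COPY to pp4. 5 ppages; refcounts: pp0:1 pp1:2 pp2:1 pp3:1 pp4:1
Op 5: write(P0, v2, 148). refcount(pp2)=1 -> write in place. 5 ppages; refcounts: pp0:1 pp1:2 pp2:1 pp3:1 pp4:1
Op 6: read(P1, v2) -> 193. No state change.

Answer: 5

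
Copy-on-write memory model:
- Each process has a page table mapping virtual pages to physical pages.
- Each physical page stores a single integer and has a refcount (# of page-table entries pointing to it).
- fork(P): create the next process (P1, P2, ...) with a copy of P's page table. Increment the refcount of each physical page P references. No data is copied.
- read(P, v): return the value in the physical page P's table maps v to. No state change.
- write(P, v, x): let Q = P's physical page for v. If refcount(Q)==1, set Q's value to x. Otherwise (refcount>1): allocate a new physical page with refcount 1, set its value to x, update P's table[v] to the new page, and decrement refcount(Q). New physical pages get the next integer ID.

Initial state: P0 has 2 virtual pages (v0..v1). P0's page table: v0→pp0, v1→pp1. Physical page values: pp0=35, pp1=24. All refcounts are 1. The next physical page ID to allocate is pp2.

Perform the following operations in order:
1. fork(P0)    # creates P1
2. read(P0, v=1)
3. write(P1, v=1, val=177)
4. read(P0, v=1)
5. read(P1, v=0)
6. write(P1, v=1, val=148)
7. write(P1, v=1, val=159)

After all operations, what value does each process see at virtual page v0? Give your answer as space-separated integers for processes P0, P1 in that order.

Answer: 35 35

Derivation:
Op 1: fork(P0) -> P1. 2 ppages; refcounts: pp0:2 pp1:2
Op 2: read(P0, v1) -> 24. No state change.
Op 3: write(P1, v1, 177). refcount(pp1)=2>1 -> COPY to pp2. 3 ppages; refcounts: pp0:2 pp1:1 pp2:1
Op 4: read(P0, v1) -> 24. No state change.
Op 5: read(P1, v0) -> 35. No state change.
Op 6: write(P1, v1, 148). refcount(pp2)=1 -> write in place. 3 ppages; refcounts: pp0:2 pp1:1 pp2:1
Op 7: write(P1, v1, 159). refcount(pp2)=1 -> write in place. 3 ppages; refcounts: pp0:2 pp1:1 pp2:1
P0: v0 -> pp0 = 35
P1: v0 -> pp0 = 35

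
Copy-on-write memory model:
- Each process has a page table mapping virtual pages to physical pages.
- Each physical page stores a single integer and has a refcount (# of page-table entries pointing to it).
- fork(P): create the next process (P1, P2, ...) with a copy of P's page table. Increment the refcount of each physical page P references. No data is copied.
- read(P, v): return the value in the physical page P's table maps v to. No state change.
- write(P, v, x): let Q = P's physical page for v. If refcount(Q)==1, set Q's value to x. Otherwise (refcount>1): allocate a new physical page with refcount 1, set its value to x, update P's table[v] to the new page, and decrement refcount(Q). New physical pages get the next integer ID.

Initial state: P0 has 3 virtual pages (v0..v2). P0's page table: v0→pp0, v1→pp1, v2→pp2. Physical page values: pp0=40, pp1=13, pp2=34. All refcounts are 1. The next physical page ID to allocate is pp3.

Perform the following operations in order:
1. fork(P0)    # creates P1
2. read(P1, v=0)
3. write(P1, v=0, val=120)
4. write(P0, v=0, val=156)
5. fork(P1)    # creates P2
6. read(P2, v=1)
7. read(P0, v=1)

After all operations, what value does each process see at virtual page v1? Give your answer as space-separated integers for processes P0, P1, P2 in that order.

Answer: 13 13 13

Derivation:
Op 1: fork(P0) -> P1. 3 ppages; refcounts: pp0:2 pp1:2 pp2:2
Op 2: read(P1, v0) -> 40. No state change.
Op 3: write(P1, v0, 120). refcount(pp0)=2>1 -> COPY to pp3. 4 ppages; refcounts: pp0:1 pp1:2 pp2:2 pp3:1
Op 4: write(P0, v0, 156). refcount(pp0)=1 -> write in place. 4 ppages; refcounts: pp0:1 pp1:2 pp2:2 pp3:1
Op 5: fork(P1) -> P2. 4 ppages; refcounts: pp0:1 pp1:3 pp2:3 pp3:2
Op 6: read(P2, v1) -> 13. No state change.
Op 7: read(P0, v1) -> 13. No state change.
P0: v1 -> pp1 = 13
P1: v1 -> pp1 = 13
P2: v1 -> pp1 = 13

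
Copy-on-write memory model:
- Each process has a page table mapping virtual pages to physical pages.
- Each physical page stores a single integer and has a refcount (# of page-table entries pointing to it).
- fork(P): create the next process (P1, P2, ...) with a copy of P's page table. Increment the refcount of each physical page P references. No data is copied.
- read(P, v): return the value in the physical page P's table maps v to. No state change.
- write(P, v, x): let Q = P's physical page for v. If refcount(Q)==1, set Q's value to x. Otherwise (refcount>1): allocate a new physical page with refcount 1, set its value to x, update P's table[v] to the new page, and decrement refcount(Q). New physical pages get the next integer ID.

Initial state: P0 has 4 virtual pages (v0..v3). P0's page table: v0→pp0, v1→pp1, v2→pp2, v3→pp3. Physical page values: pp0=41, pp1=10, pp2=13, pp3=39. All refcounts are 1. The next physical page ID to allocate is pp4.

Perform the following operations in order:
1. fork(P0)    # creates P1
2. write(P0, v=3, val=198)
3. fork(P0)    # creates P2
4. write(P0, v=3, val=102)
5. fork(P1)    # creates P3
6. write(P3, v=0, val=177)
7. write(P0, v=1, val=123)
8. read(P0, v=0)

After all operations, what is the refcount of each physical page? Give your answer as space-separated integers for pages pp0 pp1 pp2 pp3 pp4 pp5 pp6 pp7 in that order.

Op 1: fork(P0) -> P1. 4 ppages; refcounts: pp0:2 pp1:2 pp2:2 pp3:2
Op 2: write(P0, v3, 198). refcount(pp3)=2>1 -> COPY to pp4. 5 ppages; refcounts: pp0:2 pp1:2 pp2:2 pp3:1 pp4:1
Op 3: fork(P0) -> P2. 5 ppages; refcounts: pp0:3 pp1:3 pp2:3 pp3:1 pp4:2
Op 4: write(P0, v3, 102). refcount(pp4)=2>1 -> COPY to pp5. 6 ppages; refcounts: pp0:3 pp1:3 pp2:3 pp3:1 pp4:1 pp5:1
Op 5: fork(P1) -> P3. 6 ppages; refcounts: pp0:4 pp1:4 pp2:4 pp3:2 pp4:1 pp5:1
Op 6: write(P3, v0, 177). refcount(pp0)=4>1 -> COPY to pp6. 7 ppages; refcounts: pp0:3 pp1:4 pp2:4 pp3:2 pp4:1 pp5:1 pp6:1
Op 7: write(P0, v1, 123). refcount(pp1)=4>1 -> COPY to pp7. 8 ppages; refcounts: pp0:3 pp1:3 pp2:4 pp3:2 pp4:1 pp5:1 pp6:1 pp7:1
Op 8: read(P0, v0) -> 41. No state change.

Answer: 3 3 4 2 1 1 1 1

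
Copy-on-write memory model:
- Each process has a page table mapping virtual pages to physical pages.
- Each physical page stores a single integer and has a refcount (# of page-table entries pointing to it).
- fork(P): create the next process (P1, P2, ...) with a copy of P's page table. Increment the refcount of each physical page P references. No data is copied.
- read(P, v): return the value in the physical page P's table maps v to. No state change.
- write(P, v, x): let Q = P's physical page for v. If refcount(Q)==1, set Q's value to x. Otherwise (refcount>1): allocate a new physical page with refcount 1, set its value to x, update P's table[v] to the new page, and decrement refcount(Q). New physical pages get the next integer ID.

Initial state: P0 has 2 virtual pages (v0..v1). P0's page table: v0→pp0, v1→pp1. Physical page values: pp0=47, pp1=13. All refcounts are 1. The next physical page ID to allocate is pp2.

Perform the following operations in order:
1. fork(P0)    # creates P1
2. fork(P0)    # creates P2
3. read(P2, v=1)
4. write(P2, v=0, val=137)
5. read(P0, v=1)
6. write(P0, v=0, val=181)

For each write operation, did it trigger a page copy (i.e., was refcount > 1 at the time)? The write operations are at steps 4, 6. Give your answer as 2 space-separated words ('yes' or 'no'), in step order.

Op 1: fork(P0) -> P1. 2 ppages; refcounts: pp0:2 pp1:2
Op 2: fork(P0) -> P2. 2 ppages; refcounts: pp0:3 pp1:3
Op 3: read(P2, v1) -> 13. No state change.
Op 4: write(P2, v0, 137). refcount(pp0)=3>1 -> COPY to pp2. 3 ppages; refcounts: pp0:2 pp1:3 pp2:1
Op 5: read(P0, v1) -> 13. No state change.
Op 6: write(P0, v0, 181). refcount(pp0)=2>1 -> COPY to pp3. 4 ppages; refcounts: pp0:1 pp1:3 pp2:1 pp3:1

yes yes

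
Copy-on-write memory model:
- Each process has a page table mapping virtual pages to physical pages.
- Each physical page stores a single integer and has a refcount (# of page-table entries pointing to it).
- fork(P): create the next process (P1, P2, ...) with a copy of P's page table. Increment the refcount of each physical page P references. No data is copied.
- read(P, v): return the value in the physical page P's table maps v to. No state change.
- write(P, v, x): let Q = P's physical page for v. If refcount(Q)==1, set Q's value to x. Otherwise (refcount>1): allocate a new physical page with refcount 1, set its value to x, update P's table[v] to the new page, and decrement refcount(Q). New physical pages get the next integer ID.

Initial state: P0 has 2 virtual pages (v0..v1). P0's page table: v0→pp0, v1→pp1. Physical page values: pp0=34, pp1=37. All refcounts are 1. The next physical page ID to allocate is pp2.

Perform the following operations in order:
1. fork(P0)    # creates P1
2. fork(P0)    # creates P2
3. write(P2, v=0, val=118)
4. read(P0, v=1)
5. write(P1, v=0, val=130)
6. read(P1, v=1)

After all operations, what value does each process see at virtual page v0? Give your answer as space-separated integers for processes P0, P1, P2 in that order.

Op 1: fork(P0) -> P1. 2 ppages; refcounts: pp0:2 pp1:2
Op 2: fork(P0) -> P2. 2 ppages; refcounts: pp0:3 pp1:3
Op 3: write(P2, v0, 118). refcount(pp0)=3>1 -> COPY to pp2. 3 ppages; refcounts: pp0:2 pp1:3 pp2:1
Op 4: read(P0, v1) -> 37. No state change.
Op 5: write(P1, v0, 130). refcount(pp0)=2>1 -> COPY to pp3. 4 ppages; refcounts: pp0:1 pp1:3 pp2:1 pp3:1
Op 6: read(P1, v1) -> 37. No state change.
P0: v0 -> pp0 = 34
P1: v0 -> pp3 = 130
P2: v0 -> pp2 = 118

Answer: 34 130 118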